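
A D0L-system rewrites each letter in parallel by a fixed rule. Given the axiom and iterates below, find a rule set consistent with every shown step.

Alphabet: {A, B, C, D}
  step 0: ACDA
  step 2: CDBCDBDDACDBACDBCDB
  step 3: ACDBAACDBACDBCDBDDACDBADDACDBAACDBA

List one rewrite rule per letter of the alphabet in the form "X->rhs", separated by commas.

  step 2 ⇒ step 3: CDBCDBDDACDBACDBCDB ⇒ A·CDB·A·A·CDB·A·CDB·CDB·DD·A·CDB·A·DD·A·CDB·A·A·CDB·A
    A ↦ DD
    B ↦ A
    C ↦ A
    D ↦ CDB

A->DD, B->A, C->A, D->CDB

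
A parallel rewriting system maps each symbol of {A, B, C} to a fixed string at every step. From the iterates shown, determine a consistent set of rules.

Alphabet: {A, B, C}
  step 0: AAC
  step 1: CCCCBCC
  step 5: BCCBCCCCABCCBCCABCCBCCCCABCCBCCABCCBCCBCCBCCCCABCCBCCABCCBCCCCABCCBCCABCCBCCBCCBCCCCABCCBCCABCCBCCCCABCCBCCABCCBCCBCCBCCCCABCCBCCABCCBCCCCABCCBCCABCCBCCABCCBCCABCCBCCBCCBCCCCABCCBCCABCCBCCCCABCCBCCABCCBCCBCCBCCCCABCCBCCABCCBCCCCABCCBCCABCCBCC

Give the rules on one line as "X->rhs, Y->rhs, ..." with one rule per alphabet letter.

  step 0 ⇒ step 1: AAC ⇒ CC·CC·BCC
    A ↦ CC
    C ↦ BCC
    B ↦ A  (constrained at step 1)

A->CC, B->A, C->BCC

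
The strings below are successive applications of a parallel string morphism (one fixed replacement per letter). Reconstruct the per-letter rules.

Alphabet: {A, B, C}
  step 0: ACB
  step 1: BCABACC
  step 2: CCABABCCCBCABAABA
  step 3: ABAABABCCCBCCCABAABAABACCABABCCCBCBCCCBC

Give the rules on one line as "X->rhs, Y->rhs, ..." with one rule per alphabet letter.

  step 2 ⇒ step 3: CCABABCCCBCABAABA ⇒ ABA·ABA·BC·CC·BC·CC·ABA·ABA·ABA·CC·ABA·BC·CC·BC·BC·CC·BC
    A ↦ BC
    B ↦ CC
    C ↦ ABA

A->BC, B->CC, C->ABA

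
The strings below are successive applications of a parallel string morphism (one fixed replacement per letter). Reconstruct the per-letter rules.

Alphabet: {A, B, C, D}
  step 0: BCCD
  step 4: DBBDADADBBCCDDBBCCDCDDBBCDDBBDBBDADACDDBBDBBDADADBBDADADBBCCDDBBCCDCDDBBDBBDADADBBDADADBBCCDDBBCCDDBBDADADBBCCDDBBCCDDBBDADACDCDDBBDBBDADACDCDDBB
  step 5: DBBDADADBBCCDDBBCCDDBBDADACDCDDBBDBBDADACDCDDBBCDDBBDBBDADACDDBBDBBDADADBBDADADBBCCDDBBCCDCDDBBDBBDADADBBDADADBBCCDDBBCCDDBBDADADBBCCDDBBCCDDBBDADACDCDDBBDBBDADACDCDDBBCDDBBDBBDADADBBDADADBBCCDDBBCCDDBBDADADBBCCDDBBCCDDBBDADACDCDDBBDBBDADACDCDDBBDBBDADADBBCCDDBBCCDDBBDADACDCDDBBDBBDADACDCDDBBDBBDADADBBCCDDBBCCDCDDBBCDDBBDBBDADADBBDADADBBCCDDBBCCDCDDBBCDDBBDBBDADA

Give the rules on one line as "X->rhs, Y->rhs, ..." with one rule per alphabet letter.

  step 4 ⇒ step 5: DBBDADADBBCCDDBBCCDCDDBBCDDBBDBBDADACDDBBDBBDADADBBDADADBBCCDDBBCCDCDDBBDBBDADADBBDADADBBCCDDBBCCDDBBDADADBBCCDDBBCCDDBBDADACDCDDBBDBBDADACDCDDBB ⇒ DBB·DA·DA·DBB·CCD·DBB·CCD·DBB·DA·DA·CD·CD·DBB·DBB·DA·DA·CD·CD·DBB·CD·DBB·DBB·DA·DA·CD·DBB·DBB·DA·DA·DBB·DA·DA·DBB·CCD·DBB·CCD·CD·DBB·DBB·DA·DA·DBB·DA·DA·DBB·CCD·DBB·CCD·DBB·DA·DA·DBB·CCD·DBB·CCD·DBB·DA·DA·CD·CD·DBB·DBB·DA·DA·CD·CD·DBB·CD·DBB·DBB·DA·DA·DBB·DA·DA·DBB·CCD·DBB·CCD·DBB·DA·DA·DBB·CCD·DBB·CCD·DBB·DA·DA·CD·CD·DBB·DBB·DA·DA·CD·CD·DBB·DBB·DA·DA·DBB·CCD·DBB·CCD·DBB·DA·DA·CD·CD·DBB·DBB·DA·DA·CD·CD·DBB·DBB·DA·DA·DBB·CCD·DBB·CCD·CD·DBB·CD·DBB·DBB·DA·DA·DBB·DA·DA·DBB·CCD·DBB·CCD·CD·DBB·CD·DBB·DBB·DA·DA
    A ↦ CCD
    B ↦ DA
    C ↦ CD
    D ↦ DBB

A->CCD, B->DA, C->CD, D->DBB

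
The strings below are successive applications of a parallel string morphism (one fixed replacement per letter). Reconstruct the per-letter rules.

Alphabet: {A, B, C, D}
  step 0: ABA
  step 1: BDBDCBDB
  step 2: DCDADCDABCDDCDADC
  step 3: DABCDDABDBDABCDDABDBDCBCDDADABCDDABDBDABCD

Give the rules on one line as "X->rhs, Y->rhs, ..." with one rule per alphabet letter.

A->BDB, B->DC, C->BCD, D->DA

  step 2 ⇒ step 3: DCDADCDABCDDCDADC ⇒ DA·BCD·DA·BDB·DA·BCD·DA·BDB·DC·BCD·DA·DA·BCD·DA·BDB·DA·BCD
    A ↦ BDB
    B ↦ DC
    C ↦ BCD
    D ↦ DA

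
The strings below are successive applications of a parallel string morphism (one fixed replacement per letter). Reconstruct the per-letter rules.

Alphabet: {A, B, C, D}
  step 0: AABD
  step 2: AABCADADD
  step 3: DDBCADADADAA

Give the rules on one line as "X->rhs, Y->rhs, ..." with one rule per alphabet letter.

A->D, B->BCA, C->DA, D->A

  step 2 ⇒ step 3: AABCADADD ⇒ D·D·BCA·DA·D·A·D·A·A
    A ↦ D
    B ↦ BCA
    C ↦ DA
    D ↦ A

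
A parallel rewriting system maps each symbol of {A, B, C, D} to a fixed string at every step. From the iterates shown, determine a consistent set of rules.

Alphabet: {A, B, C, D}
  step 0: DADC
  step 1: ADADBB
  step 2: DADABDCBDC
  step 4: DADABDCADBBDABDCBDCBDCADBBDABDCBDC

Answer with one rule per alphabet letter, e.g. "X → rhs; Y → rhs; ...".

A->D, B->BDC, C->DBB, D->A

  step 1 ⇒ step 2: ADADBB ⇒ D·A·D·A·BDC·BDC
    A ↦ D
    B ↦ BDC
    D ↦ A
  step 0 ⇒ step 1: DADC ⇒ A·D·A·DBB
    C ↦ DBB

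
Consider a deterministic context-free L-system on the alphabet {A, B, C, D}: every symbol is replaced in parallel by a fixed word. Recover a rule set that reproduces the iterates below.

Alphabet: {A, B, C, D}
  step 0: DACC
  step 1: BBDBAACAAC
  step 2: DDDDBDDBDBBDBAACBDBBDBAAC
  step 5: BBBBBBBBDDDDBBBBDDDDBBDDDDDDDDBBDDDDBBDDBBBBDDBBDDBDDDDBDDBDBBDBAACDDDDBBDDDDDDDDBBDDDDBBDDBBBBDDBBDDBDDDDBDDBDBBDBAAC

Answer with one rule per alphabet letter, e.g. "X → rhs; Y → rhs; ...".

A->BDB, B->DD, C->AAC, D->B

  step 1 ⇒ step 2: BBDBAACAAC ⇒ DD·DD·B·DD·BDB·BDB·AAC·BDB·BDB·AAC
    A ↦ BDB
    B ↦ DD
    C ↦ AAC
    D ↦ B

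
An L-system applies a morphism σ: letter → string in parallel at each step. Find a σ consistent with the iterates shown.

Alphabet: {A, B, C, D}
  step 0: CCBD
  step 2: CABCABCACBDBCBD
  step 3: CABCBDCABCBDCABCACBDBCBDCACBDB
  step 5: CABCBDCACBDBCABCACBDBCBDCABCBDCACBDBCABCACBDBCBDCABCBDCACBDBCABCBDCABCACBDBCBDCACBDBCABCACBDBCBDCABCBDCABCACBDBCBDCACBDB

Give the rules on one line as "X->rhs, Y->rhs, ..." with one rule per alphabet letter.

A->B, B->CBD, C->CA, D->B

  step 2 ⇒ step 3: CABCABCACBDBCBD ⇒ CA·B·CBD·CA·B·CBD·CA·B·CA·CBD·B·CBD·CA·CBD·B
    A ↦ B
    B ↦ CBD
    C ↦ CA
    D ↦ B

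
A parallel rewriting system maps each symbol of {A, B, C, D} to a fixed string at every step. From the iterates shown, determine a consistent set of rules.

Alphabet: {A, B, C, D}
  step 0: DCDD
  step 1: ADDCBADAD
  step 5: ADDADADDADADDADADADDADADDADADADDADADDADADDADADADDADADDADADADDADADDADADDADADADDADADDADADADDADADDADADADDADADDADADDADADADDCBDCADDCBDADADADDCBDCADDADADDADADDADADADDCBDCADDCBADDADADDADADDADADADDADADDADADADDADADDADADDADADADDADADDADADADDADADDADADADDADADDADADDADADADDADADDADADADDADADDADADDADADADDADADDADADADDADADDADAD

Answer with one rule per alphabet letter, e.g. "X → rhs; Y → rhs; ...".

  step 0 ⇒ step 1: DCDD ⇒ AD·DCB·AD·AD
    C ↦ DCB
    D ↦ AD
    A ↦ DAD  (constrained at step 1)
    B ↦ DC  (constrained at step 1)

A->DAD, B->DC, C->DCB, D->AD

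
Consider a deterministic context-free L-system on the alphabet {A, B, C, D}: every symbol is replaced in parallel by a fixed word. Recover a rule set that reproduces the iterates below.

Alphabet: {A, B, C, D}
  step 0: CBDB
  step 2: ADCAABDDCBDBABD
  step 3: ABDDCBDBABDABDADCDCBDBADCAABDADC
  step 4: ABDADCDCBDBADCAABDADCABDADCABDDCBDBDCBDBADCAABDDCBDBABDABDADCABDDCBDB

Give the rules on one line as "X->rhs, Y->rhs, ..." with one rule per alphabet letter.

  step 3 ⇒ step 4: ABDDCBDBABDABDADCDCBDBADCAABDADC ⇒ ABD·A·DC·DC·BDB·A·DC·A·ABD·A·DC·ABD·A·DC·ABD·DC·BDB·DC·BDB·A·DC·A·ABD·DC·BDB·ABD·ABD·A·DC·ABD·DC·BDB
    A ↦ ABD
    B ↦ A
    C ↦ BDB
    D ↦ DC

A->ABD, B->A, C->BDB, D->DC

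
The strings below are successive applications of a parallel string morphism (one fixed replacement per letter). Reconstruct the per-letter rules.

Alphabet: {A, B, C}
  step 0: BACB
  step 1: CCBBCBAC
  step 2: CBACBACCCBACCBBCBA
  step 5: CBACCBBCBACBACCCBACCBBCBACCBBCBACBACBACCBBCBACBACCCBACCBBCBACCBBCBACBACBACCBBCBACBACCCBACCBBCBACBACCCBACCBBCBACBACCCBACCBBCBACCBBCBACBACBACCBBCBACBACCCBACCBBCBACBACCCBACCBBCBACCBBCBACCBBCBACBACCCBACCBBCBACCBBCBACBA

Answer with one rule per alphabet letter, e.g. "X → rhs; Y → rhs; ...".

  step 1 ⇒ step 2: CCBBCBAC ⇒ CBA·CBA·C·C·CBA·C·CBB·CBA
    A ↦ CBB
    B ↦ C
    C ↦ CBA

A->CBB, B->C, C->CBA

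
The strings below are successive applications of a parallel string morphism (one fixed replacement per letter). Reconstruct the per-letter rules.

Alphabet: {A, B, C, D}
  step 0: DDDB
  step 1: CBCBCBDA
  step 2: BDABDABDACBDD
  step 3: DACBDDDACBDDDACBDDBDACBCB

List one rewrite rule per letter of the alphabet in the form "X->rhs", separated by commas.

A->DD, B->DA, C->B, D->CB

  step 2 ⇒ step 3: BDABDABDACBDD ⇒ DA·CB·DD·DA·CB·DD·DA·CB·DD·B·DA·CB·CB
    A ↦ DD
    B ↦ DA
    C ↦ B
    D ↦ CB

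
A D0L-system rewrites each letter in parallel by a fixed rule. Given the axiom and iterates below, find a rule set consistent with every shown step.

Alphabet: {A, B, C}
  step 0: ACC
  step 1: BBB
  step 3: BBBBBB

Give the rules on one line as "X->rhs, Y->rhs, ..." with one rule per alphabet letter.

A->B, B->CA, C->B

  step 0 ⇒ step 1: ACC ⇒ B·B·B
    A ↦ B
    C ↦ B
    B ↦ CA  (constrained at step 1)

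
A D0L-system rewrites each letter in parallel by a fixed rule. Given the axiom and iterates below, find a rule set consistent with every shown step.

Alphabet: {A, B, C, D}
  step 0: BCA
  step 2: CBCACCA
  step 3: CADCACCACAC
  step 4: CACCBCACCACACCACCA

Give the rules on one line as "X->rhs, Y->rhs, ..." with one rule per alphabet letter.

A->C, B->D, C->CA, D->CB

  step 3 ⇒ step 4: CADCACCACAC ⇒ CA·C·CB·CA·C·CA·CA·C·CA·C·CA
    A ↦ C
    C ↦ CA
    D ↦ CB
  step 2 ⇒ step 3: CBCACCA ⇒ CA·D·CA·C·CA·CA·C
    B ↦ D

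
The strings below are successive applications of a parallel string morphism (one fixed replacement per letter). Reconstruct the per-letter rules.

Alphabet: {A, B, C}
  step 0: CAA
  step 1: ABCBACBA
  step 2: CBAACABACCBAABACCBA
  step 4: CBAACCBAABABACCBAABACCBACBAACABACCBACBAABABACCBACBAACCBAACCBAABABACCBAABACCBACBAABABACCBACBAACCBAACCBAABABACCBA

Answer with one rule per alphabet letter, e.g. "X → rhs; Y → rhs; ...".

A->CBA, B->AC, C->AB

  step 1 ⇒ step 2: ABCBACBA ⇒ CBA·AC·AB·AC·CBA·AB·AC·CBA
    A ↦ CBA
    B ↦ AC
    C ↦ AB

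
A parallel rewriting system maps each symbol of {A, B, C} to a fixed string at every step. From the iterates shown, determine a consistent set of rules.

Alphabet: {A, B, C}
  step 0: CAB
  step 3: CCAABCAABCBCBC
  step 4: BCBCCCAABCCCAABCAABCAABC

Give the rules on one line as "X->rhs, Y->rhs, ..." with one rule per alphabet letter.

  step 3 ⇒ step 4: CCAABCAABCBCBC ⇒ BC·BC·C·C·AA·BC·C·C·AA·BC·AA·BC·AA·BC
    A ↦ C
    B ↦ AA
    C ↦ BC

A->C, B->AA, C->BC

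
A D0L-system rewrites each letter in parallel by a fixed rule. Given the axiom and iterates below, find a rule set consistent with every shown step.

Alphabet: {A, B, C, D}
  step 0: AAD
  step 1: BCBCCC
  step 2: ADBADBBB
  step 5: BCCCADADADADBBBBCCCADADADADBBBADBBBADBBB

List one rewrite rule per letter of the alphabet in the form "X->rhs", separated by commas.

A->BC, B->AD, C->B, D->CC

  step 1 ⇒ step 2: BCBCCC ⇒ AD·B·AD·B·B·B
    B ↦ AD
    C ↦ B
  step 0 ⇒ step 1: AAD ⇒ BC·BC·CC
    A ↦ BC
  step 0 ⇒ step 1: AAD ⇒ BC·BC·CC
    D ↦ CC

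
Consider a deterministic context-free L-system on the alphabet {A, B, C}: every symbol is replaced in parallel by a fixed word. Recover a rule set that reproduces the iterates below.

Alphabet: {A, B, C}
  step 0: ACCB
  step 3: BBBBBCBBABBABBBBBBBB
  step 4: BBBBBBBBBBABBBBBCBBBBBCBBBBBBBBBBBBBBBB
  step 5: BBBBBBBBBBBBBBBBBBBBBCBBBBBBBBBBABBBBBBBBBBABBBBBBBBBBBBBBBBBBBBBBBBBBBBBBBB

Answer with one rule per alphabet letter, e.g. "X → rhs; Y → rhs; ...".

  step 4 ⇒ step 5: BBBBBBBBBBABBBBBCBBBBBCBBBBBBBBBBBBBBBB ⇒ BB·BB·BB·BB·BB·BB·BB·BB·BB·BB·BC·BB·BB·BB·BB·BB·A·BB·BB·BB·BB·BB·A·BB·BB·BB·BB·BB·BB·BB·BB·BB·BB·BB·BB·BB·BB·BB·BB
    A ↦ BC
    B ↦ BB
    C ↦ A

A->BC, B->BB, C->A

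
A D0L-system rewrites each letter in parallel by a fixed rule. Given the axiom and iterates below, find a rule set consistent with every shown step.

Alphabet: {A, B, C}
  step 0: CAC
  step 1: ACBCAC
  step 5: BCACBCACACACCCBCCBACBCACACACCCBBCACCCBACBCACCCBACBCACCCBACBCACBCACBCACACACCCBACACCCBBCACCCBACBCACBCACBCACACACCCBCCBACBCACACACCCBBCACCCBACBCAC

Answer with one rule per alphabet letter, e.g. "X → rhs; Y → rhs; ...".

A->BC, B->CCB, C->AC

  step 0 ⇒ step 1: CAC ⇒ AC·BC·AC
    A ↦ BC
    C ↦ AC
    B ↦ CCB  (constrained at step 1)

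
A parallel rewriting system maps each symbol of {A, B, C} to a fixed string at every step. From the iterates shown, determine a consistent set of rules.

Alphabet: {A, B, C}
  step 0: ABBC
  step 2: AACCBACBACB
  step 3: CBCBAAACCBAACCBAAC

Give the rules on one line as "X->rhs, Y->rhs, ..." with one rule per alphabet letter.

  step 2 ⇒ step 3: AACCBACBACB ⇒ CB·CB·A·A·AC·CB·A·AC·CB·A·AC
    A ↦ CB
    B ↦ AC
    C ↦ A

A->CB, B->AC, C->A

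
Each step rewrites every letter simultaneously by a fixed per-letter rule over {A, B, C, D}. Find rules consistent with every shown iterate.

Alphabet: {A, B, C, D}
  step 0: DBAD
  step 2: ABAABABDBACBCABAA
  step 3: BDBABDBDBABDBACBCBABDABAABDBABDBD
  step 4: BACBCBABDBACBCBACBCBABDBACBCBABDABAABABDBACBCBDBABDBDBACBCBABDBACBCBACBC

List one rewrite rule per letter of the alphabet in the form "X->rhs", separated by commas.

  step 3 ⇒ step 4: BDBABDBDBABDBACBCBABDABAABDBABDBD ⇒ BA·CBC·BA·BD·BA·CBC·BA·CBC·BA·BD·BA·CBC·BA·BD·A·BA·A·BA·BD·BA·CBC·BD·BA·BD·BD·BA·CBC·BA·BD·BA·CBC·BA·CBC
    A ↦ BD
    B ↦ BA
    C ↦ A
    D ↦ CBC

A->BD, B->BA, C->A, D->CBC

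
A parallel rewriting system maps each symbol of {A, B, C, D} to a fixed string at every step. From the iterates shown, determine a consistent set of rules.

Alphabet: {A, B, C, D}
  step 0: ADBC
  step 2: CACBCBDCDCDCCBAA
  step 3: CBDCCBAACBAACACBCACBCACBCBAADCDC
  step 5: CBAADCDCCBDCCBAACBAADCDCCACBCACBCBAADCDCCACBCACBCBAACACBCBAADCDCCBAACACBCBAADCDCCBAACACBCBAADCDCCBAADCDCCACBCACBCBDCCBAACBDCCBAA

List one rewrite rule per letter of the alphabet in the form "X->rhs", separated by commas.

  step 2 ⇒ step 3: CACBCBDCDCDCCBAA ⇒ CB·DC·CB·AA·CB·AA·CA·CB·CA·CB·CA·CB·CB·AA·DC·DC
    A ↦ DC
    B ↦ AA
    C ↦ CB
    D ↦ CA

A->DC, B->AA, C->CB, D->CA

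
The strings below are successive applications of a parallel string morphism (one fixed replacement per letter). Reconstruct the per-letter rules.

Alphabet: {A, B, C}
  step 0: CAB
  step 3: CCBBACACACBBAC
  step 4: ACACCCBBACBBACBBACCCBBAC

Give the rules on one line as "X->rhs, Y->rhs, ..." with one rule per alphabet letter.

A->BB, B->C, C->AC

  step 3 ⇒ step 4: CCBBACACACBBAC ⇒ AC·AC·C·C·BB·AC·BB·AC·BB·AC·C·C·BB·AC
    A ↦ BB
    B ↦ C
    C ↦ AC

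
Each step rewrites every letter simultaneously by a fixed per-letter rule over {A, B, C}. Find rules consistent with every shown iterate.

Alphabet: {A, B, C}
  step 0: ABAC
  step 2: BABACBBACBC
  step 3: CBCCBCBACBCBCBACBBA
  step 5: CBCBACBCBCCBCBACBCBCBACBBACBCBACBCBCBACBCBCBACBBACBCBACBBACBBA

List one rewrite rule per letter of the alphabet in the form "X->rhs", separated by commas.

  step 2 ⇒ step 3: BABACBBACBC ⇒ CB·C·CB·C·BA·CB·CB·C·BA·CB·BA
    A ↦ C
    B ↦ CB
    C ↦ BA

A->C, B->CB, C->BA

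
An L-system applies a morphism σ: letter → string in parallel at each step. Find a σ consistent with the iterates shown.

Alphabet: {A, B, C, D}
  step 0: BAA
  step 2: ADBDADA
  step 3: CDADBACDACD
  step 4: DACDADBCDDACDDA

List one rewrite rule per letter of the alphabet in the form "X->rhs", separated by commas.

A->CD, B->DB, C->D, D->A

  step 3 ⇒ step 4: CDADBACDACD ⇒ D·A·CD·A·DB·CD·D·A·CD·D·A
    A ↦ CD
    B ↦ DB
    C ↦ D
    D ↦ A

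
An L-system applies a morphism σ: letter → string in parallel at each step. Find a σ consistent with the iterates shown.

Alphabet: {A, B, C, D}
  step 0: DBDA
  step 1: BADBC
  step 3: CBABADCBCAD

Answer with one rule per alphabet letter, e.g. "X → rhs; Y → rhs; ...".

  step 0 ⇒ step 1: DBDA ⇒ B·AD·B·C
    A ↦ C
    B ↦ AD
    D ↦ B
    C ↦ AB  (constrained at step 1)

A->C, B->AD, C->AB, D->B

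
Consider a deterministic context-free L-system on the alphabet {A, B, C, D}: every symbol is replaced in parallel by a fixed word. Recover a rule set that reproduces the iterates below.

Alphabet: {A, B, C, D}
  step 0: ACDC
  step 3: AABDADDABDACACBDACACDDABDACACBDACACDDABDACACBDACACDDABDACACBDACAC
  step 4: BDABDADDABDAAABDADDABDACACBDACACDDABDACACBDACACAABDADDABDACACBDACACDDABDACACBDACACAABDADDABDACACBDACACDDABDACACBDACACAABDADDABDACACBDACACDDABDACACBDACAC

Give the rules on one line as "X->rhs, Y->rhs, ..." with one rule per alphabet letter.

A->BDA, B->DD, C->CAC, D->A

  step 3 ⇒ step 4: AABDADDABDACACBDACACDDABDACACBDACACDDABDACACBDACACDDABDACACBDACAC ⇒ BDA·BDA·DD·A·BDA·A·A·BDA·DD·A·BDA·CAC·BDA·CAC·DD·A·BDA·CAC·BDA·CAC·A·A·BDA·DD·A·BDA·CAC·BDA·CAC·DD·A·BDA·CAC·BDA·CAC·A·A·BDA·DD·A·BDA·CAC·BDA·CAC·DD·A·BDA·CAC·BDA·CAC·A·A·BDA·DD·A·BDA·CAC·BDA·CAC·DD·A·BDA·CAC·BDA·CAC
    A ↦ BDA
    B ↦ DD
    C ↦ CAC
    D ↦ A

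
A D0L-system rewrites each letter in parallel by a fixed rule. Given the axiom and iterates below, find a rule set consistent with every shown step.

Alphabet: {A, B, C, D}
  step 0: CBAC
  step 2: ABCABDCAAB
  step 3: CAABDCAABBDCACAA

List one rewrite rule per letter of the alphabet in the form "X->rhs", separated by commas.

A->CA, B->A, C->BD, D->B

  step 2 ⇒ step 3: ABCABDCAAB ⇒ CA·A·BD·CA·A·B·BD·CA·CA·A
    A ↦ CA
    B ↦ A
    C ↦ BD
    D ↦ B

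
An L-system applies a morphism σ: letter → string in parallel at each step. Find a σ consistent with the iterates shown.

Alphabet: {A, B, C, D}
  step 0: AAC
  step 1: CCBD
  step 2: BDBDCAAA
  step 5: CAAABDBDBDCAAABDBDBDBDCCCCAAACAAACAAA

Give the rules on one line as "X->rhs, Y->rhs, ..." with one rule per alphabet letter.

  step 1 ⇒ step 2: CCBD ⇒ BD·BD·CA·AA
    B ↦ CA
    C ↦ BD
    D ↦ AA
  step 0 ⇒ step 1: AAC ⇒ C·C·BD
    A ↦ C

A->C, B->CA, C->BD, D->AA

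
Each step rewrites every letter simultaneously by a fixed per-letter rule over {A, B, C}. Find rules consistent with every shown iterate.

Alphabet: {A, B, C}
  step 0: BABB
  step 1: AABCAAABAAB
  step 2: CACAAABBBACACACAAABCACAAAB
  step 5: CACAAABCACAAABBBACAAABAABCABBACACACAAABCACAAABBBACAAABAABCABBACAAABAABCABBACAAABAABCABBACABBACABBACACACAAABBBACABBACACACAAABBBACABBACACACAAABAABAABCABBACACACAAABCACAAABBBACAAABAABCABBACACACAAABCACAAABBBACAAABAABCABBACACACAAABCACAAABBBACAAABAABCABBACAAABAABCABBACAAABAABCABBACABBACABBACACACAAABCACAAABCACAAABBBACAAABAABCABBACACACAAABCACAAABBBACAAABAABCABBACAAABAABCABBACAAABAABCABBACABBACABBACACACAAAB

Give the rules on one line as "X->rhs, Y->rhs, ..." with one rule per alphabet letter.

  step 1 ⇒ step 2: AABCAAABAAB ⇒ CA·CA·AAB·BBA·CA·CA·CA·AAB·CA·CA·AAB
    A ↦ CA
    B ↦ AAB
    C ↦ BBA

A->CA, B->AAB, C->BBA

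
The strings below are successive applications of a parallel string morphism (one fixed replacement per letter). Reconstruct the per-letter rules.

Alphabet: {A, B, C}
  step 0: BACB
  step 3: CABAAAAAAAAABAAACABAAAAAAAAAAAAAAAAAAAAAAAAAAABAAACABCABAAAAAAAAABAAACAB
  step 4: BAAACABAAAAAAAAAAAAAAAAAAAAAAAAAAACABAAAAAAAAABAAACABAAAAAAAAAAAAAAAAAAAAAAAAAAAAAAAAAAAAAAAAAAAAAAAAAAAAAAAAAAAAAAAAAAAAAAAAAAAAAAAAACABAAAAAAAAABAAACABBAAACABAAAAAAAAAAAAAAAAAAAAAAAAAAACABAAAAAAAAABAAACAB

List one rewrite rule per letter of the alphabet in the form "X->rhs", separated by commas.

A->AAA, B->CAB, C->B

  step 3 ⇒ step 4: CABAAAAAAAAABAAACABAAAAAAAAAAAAAAAAAAAAAAAAAAABAAACABCABAAAAAAAAABAAACAB ⇒ B·AAA·CAB·AAA·AAA·AAA·AAA·AAA·AAA·AAA·AAA·AAA·CAB·AAA·AAA·AAA·B·AAA·CAB·AAA·AAA·AAA·AAA·AAA·AAA·AAA·AAA·AAA·AAA·AAA·AAA·AAA·AAA·AAA·AAA·AAA·AAA·AAA·AAA·AAA·AAA·AAA·AAA·AAA·AAA·AAA·CAB·AAA·AAA·AAA·B·AAA·CAB·B·AAA·CAB·AAA·AAA·AAA·AAA·AAA·AAA·AAA·AAA·AAA·CAB·AAA·AAA·AAA·B·AAA·CAB
    A ↦ AAA
    B ↦ CAB
    C ↦ B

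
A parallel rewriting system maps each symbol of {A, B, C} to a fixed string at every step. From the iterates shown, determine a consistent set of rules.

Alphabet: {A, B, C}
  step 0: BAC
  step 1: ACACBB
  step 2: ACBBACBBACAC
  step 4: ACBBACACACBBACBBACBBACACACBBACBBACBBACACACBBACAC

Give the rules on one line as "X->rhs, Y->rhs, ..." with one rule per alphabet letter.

A->AC, B->AC, C->BB

  step 1 ⇒ step 2: ACACBB ⇒ AC·BB·AC·BB·AC·AC
    A ↦ AC
    B ↦ AC
    C ↦ BB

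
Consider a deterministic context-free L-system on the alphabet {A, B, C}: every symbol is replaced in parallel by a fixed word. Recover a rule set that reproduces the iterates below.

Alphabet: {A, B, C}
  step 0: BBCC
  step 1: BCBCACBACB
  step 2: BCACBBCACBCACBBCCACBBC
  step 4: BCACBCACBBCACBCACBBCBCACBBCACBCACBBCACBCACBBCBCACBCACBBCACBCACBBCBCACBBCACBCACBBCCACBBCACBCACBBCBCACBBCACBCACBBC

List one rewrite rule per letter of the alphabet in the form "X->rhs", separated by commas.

  step 1 ⇒ step 2: BCBCACBACB ⇒ BC·ACB·BC·ACB·C·ACB·BC·C·ACB·BC
    A ↦ C
    B ↦ BC
    C ↦ ACB

A->C, B->BC, C->ACB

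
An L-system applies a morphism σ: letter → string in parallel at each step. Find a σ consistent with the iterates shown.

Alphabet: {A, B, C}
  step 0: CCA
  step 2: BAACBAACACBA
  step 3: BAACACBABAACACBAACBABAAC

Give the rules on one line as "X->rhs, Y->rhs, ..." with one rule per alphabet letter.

  step 2 ⇒ step 3: BAACBAACACBA ⇒ BA·AC·AC·BA·BA·AC·AC·BA·AC·BA·BA·AC
    A ↦ AC
    B ↦ BA
    C ↦ BA

A->AC, B->BA, C->BA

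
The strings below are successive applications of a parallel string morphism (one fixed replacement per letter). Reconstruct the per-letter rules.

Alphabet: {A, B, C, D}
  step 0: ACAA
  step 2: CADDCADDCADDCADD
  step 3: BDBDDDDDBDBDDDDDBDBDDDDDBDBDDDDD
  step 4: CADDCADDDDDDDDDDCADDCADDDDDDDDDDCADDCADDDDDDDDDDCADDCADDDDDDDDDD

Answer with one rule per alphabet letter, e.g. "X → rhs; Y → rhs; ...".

  step 3 ⇒ step 4: BDBDDDDDBDBDDDDDBDBDDDDDBDBDDDDD ⇒ CA·DD·CA·DD·DD·DD·DD·DD·CA·DD·CA·DD·DD·DD·DD·DD·CA·DD·CA·DD·DD·DD·DD·DD·CA·DD·CA·DD·DD·DD·DD·DD
    B ↦ CA
    D ↦ DD
  step 2 ⇒ step 3: CADDCADDCADDCADD ⇒ BD·BD·DD·DD·BD·BD·DD·DD·BD·BD·DD·DD·BD·BD·DD·DD
    A ↦ BD
  step 2 ⇒ step 3: CADDCADDCADDCADD ⇒ BD·BD·DD·DD·BD·BD·DD·DD·BD·BD·DD·DD·BD·BD·DD·DD
    C ↦ BD

A->BD, B->CA, C->BD, D->DD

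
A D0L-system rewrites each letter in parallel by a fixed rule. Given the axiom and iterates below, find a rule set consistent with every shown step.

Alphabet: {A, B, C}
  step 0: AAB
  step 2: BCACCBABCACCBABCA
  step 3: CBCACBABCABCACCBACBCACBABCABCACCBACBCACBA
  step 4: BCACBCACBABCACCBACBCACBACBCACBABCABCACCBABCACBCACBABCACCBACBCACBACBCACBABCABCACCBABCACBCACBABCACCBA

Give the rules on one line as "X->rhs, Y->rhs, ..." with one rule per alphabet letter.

  step 3 ⇒ step 4: CBCACBABCABCACCBACBCACBABCABCACCBACBCACBA ⇒ BCA·C·BCA·CBA·BCA·C·CBA·C·BCA·CBA·C·BCA·CBA·BCA·BCA·C·CBA·BCA·C·BCA·CBA·BCA·C·CBA·C·BCA·CBA·C·BCA·CBA·BCA·BCA·C·CBA·BCA·C·BCA·CBA·BCA·C·CBA
    A ↦ CBA
    B ↦ C
    C ↦ BCA

A->CBA, B->C, C->BCA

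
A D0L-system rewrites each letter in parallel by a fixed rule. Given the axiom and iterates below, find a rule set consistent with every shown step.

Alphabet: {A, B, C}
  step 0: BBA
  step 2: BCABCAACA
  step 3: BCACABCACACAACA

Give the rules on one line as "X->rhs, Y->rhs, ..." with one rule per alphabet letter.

A->CA, B->BC, C->A

  step 2 ⇒ step 3: BCABCAACA ⇒ BC·A·CA·BC·A·CA·CA·A·CA
    A ↦ CA
    B ↦ BC
    C ↦ A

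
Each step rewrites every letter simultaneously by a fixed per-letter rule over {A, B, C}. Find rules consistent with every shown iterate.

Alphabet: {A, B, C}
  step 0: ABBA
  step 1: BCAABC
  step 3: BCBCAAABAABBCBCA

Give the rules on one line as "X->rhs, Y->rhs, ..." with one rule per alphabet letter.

A->BC, B->A, C->AB

  step 0 ⇒ step 1: ABBA ⇒ BC·A·A·BC
    A ↦ BC
    B ↦ A
    C ↦ AB  (constrained at step 1)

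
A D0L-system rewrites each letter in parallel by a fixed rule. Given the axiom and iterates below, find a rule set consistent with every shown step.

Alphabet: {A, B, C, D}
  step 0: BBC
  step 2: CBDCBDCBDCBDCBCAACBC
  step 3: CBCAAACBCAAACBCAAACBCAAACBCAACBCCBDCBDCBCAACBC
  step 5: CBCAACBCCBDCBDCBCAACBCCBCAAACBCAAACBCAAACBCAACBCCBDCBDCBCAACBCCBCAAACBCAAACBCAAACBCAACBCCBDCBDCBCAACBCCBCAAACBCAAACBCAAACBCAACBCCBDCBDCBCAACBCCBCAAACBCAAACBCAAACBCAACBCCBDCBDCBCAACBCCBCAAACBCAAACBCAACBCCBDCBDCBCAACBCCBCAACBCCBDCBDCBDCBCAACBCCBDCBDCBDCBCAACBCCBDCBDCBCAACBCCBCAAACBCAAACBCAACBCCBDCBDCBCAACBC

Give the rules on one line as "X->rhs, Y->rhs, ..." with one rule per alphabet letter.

A->CBD, B->AA, C->CBC, D->A

  step 2 ⇒ step 3: CBDCBDCBDCBDCBCAACBC ⇒ CBC·AA·A·CBC·AA·A·CBC·AA·A·CBC·AA·A·CBC·AA·CBC·CBD·CBD·CBC·AA·CBC
    A ↦ CBD
    B ↦ AA
    C ↦ CBC
    D ↦ A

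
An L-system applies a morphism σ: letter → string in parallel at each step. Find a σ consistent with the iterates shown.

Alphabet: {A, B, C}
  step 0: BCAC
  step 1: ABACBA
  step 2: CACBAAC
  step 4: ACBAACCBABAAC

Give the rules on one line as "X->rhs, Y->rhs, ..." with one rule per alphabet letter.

A->C, B->A, C->BA

  step 1 ⇒ step 2: ABACBA ⇒ C·A·C·BA·A·C
    A ↦ C
    B ↦ A
    C ↦ BA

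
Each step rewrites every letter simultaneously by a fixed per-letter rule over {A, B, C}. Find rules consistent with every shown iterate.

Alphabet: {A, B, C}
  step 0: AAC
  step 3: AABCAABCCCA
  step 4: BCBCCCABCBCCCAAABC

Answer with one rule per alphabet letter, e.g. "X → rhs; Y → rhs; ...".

A->BC, B->CC, C->A

  step 3 ⇒ step 4: AABCAABCCCA ⇒ BC·BC·CC·A·BC·BC·CC·A·A·A·BC
    A ↦ BC
    B ↦ CC
    C ↦ A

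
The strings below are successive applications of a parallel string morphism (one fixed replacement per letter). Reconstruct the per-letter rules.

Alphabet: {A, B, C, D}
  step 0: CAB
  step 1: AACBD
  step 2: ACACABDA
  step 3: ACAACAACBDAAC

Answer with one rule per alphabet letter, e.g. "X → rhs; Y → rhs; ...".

A->AC, B->BD, C->A, D->A

  step 2 ⇒ step 3: ACACABDA ⇒ AC·A·AC·A·AC·BD·A·AC
    A ↦ AC
    B ↦ BD
    C ↦ A
    D ↦ A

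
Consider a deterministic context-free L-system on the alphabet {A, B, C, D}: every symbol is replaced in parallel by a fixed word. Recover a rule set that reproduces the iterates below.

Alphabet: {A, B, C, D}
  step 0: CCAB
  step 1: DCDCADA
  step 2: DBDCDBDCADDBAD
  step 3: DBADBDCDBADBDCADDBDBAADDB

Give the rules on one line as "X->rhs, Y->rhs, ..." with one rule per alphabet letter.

  step 2 ⇒ step 3: DBDCDBDCADDBAD ⇒ DB·A·DB·DC·DB·A·DB·DC·AD·DB·DB·A·AD·DB
    A ↦ AD
    B ↦ A
    C ↦ DC
    D ↦ DB

A->AD, B->A, C->DC, D->DB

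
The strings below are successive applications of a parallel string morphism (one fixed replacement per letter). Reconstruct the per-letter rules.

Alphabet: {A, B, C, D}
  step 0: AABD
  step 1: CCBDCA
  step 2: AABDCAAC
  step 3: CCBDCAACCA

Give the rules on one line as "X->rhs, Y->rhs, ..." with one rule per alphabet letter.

A->C, B->BD, C->A, D->CA

  step 2 ⇒ step 3: AABDCAAC ⇒ C·C·BD·CA·A·C·C·A
    A ↦ C
    B ↦ BD
    C ↦ A
    D ↦ CA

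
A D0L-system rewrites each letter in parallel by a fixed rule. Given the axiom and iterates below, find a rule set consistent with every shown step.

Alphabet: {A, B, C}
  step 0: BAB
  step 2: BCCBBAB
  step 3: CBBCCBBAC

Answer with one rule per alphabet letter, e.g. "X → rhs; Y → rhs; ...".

A->BBA, B->C, C->B

  step 2 ⇒ step 3: BCCBBAB ⇒ C·B·B·C·C·BBA·C
    A ↦ BBA
    B ↦ C
    C ↦ B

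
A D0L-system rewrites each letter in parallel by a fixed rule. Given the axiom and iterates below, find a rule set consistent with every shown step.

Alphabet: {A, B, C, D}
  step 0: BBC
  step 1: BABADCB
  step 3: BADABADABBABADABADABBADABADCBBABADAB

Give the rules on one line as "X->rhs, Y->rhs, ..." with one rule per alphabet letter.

  step 0 ⇒ step 1: BBC ⇒ BA·BA·DCB
    B ↦ BA
    C ↦ DCB
    A ↦ DAB  (constrained at step 1)
    D ↦ A  (constrained at step 1)

A->DAB, B->BA, C->DCB, D->A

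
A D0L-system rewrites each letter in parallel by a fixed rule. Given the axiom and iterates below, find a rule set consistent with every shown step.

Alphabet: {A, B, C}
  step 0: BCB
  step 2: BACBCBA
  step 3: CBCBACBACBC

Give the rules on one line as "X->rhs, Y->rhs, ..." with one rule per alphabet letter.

  step 2 ⇒ step 3: BACBCBA ⇒ C·BC·BA·C·BA·C·BC
    A ↦ BC
    B ↦ C
    C ↦ BA

A->BC, B->C, C->BA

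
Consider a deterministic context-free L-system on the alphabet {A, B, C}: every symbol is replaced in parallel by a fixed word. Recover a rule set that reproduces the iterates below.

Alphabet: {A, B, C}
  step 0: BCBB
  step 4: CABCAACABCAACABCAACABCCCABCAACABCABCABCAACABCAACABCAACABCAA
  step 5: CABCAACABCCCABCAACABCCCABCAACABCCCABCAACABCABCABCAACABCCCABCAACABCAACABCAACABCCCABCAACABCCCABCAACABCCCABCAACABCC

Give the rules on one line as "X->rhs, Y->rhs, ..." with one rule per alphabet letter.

A->C, B->AA, C->CAB

  step 4 ⇒ step 5: CABCAACABCAACABCAACABCCCABCAACABCABCABCAACABCAACABCAACABCAA ⇒ CAB·C·AA·CAB·C·C·CAB·C·AA·CAB·C·C·CAB·C·AA·CAB·C·C·CAB·C·AA·CAB·CAB·CAB·C·AA·CAB·C·C·CAB·C·AA·CAB·C·AA·CAB·C·AA·CAB·C·C·CAB·C·AA·CAB·C·C·CAB·C·AA·CAB·C·C·CAB·C·AA·CAB·C·C
    A ↦ C
    B ↦ AA
    C ↦ CAB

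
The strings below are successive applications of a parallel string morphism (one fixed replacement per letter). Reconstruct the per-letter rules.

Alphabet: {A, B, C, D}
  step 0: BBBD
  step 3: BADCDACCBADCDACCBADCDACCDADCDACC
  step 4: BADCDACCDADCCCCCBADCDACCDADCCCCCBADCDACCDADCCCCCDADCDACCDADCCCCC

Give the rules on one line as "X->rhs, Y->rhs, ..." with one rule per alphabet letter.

  step 3 ⇒ step 4: BADCDACCBADCDACCBADCDACCDADCDACC ⇒ BA·DC·DA·CC·DA·DC·CC·CC·BA·DC·DA·CC·DA·DC·CC·CC·BA·DC·DA·CC·DA·DC·CC·CC·DA·DC·DA·CC·DA·DC·CC·CC
    A ↦ DC
    B ↦ BA
    C ↦ CC
    D ↦ DA

A->DC, B->BA, C->CC, D->DA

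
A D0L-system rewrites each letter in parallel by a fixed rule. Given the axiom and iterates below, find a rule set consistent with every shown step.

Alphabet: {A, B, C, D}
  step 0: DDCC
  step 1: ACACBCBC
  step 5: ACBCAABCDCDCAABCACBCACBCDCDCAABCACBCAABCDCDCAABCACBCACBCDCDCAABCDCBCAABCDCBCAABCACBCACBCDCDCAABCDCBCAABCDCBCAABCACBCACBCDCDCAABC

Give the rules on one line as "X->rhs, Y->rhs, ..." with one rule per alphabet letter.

A->DC, B->AA, C->BC, D->AC

  step 0 ⇒ step 1: DDCC ⇒ AC·AC·BC·BC
    C ↦ BC
    D ↦ AC
    A ↦ DC  (constrained at step 1)
    B ↦ AA  (constrained at step 1)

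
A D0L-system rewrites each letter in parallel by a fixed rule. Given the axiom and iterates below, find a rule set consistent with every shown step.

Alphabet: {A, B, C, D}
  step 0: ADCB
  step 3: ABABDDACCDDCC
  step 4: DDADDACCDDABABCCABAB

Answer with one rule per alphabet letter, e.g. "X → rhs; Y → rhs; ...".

A->DD, B->A, C->AB, D->C

  step 3 ⇒ step 4: ABABDDACCDDCC ⇒ DD·A·DD·A·C·C·DD·AB·AB·C·C·AB·AB
    A ↦ DD
    B ↦ A
    C ↦ AB
    D ↦ C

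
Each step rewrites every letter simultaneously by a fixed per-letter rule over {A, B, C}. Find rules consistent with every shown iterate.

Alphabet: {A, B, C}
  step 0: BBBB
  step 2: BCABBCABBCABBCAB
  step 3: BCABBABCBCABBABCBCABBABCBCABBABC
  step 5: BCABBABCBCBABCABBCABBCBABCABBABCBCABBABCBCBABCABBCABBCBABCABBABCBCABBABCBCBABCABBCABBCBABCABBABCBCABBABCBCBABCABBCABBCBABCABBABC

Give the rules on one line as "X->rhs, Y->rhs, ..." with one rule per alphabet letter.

A->BA, B->BC, C->AB

  step 2 ⇒ step 3: BCABBCABBCABBCAB ⇒ BC·AB·BA·BC·BC·AB·BA·BC·BC·AB·BA·BC·BC·AB·BA·BC
    A ↦ BA
    B ↦ BC
    C ↦ AB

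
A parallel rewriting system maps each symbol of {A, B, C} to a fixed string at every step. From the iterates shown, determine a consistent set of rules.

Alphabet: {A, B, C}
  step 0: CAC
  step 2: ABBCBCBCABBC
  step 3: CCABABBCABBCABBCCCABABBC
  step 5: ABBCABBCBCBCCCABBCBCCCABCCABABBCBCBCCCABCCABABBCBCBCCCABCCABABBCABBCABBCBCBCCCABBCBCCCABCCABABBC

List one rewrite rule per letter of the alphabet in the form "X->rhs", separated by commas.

  step 2 ⇒ step 3: ABBCBCBCABBC ⇒ CC·AB·AB·BC·AB·BC·AB·BC·CC·AB·AB·BC
    A ↦ CC
    B ↦ AB
    C ↦ BC

A->CC, B->AB, C->BC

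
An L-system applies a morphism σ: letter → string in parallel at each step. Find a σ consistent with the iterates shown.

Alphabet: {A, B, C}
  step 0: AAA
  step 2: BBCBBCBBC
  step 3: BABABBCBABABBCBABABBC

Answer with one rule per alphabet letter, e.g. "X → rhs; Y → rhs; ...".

  step 2 ⇒ step 3: BBCBBCBBC ⇒ BA·BA·BBC·BA·BA·BBC·BA·BA·BBC
    B ↦ BA
    C ↦ BBC
    A ↦ C  (constrained at step 0)

A->C, B->BA, C->BBC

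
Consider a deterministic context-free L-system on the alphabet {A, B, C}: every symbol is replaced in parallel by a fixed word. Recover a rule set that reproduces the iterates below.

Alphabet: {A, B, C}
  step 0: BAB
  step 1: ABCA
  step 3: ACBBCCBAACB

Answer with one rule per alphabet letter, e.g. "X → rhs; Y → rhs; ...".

A->BC, B->A, C->CB

  step 0 ⇒ step 1: BAB ⇒ A·BC·A
    A ↦ BC
    B ↦ A
    C ↦ CB  (constrained at step 1)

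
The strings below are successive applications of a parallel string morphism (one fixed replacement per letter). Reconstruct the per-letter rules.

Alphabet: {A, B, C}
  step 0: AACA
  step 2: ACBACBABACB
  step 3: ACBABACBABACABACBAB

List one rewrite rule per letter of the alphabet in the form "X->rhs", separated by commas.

  step 2 ⇒ step 3: ACBACBABACB ⇒ AC·B·AB·AC·B·AB·AC·AB·AC·B·AB
    A ↦ AC
    B ↦ AB
    C ↦ B

A->AC, B->AB, C->B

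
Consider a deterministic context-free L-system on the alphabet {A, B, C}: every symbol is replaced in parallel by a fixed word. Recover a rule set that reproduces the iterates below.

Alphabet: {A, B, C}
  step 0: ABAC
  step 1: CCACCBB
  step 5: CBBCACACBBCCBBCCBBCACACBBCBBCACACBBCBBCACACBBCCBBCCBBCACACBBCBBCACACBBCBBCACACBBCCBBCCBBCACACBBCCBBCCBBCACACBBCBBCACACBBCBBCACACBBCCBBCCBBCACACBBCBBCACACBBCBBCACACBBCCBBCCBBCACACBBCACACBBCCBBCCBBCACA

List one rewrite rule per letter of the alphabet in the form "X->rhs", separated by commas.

A->C, B->CA, C->CBB

  step 0 ⇒ step 1: ABAC ⇒ C·CA·C·CBB
    A ↦ C
    B ↦ CA
    C ↦ CBB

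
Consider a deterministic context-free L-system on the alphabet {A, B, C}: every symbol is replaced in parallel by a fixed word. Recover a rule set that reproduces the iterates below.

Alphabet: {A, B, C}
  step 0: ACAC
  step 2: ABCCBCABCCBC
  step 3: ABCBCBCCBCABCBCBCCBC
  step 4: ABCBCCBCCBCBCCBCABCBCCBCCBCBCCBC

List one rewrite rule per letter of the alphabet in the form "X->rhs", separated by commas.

  step 3 ⇒ step 4: ABCBCBCCBCABCBCBCCBC ⇒ AB·C·BC·C·BC·C·BC·BC·C·BC·AB·C·BC·C·BC·C·BC·BC·C·BC
    A ↦ AB
    B ↦ C
    C ↦ BC

A->AB, B->C, C->BC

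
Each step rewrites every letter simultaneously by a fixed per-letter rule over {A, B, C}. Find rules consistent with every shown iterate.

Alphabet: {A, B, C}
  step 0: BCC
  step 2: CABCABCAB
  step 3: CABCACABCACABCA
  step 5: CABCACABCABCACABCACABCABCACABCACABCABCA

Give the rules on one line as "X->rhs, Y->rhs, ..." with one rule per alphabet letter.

  step 2 ⇒ step 3: CABCABCAB ⇒ CA·B·CA·CA·B·CA·CA·B·CA
    A ↦ B
    B ↦ CA
    C ↦ CA

A->B, B->CA, C->CA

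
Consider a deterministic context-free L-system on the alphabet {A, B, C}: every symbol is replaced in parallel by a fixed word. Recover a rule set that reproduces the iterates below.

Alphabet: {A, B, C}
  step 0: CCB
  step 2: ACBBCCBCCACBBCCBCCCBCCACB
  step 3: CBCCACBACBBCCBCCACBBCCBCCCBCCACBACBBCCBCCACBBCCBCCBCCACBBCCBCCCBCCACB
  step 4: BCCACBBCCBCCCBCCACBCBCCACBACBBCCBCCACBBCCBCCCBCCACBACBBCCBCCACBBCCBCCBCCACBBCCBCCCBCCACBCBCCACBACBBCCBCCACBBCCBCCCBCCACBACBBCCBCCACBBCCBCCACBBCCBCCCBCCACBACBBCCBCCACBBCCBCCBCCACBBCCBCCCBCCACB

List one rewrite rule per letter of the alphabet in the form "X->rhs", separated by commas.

A->C, B->ACB, C->BCC

  step 3 ⇒ step 4: CBCCACBACBBCCBCCACBBCCBCCCBCCACBACBBCCBCCACBBCCBCCBCCACBBCCBCCCBCCACB ⇒ BCC·ACB·BCC·BCC·C·BCC·ACB·C·BCC·ACB·ACB·BCC·BCC·ACB·BCC·BCC·C·BCC·ACB·ACB·BCC·BCC·ACB·BCC·BCC·BCC·ACB·BCC·BCC·C·BCC·ACB·C·BCC·ACB·ACB·BCC·BCC·ACB·BCC·BCC·C·BCC·ACB·ACB·BCC·BCC·ACB·BCC·BCC·ACB·BCC·BCC·C·BCC·ACB·ACB·BCC·BCC·ACB·BCC·BCC·BCC·ACB·BCC·BCC·C·BCC·ACB
    A ↦ C
    B ↦ ACB
    C ↦ BCC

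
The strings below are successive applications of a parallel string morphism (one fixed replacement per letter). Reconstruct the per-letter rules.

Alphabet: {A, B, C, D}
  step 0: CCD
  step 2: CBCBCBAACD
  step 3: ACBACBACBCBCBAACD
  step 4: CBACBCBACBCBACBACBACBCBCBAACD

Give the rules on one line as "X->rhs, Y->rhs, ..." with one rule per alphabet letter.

A->CB, B->CB, C->A, D->ACD

  step 3 ⇒ step 4: ACBACBACBCBCBAACD ⇒ CB·A·CB·CB·A·CB·CB·A·CB·A·CB·A·CB·CB·CB·A·ACD
    A ↦ CB
    B ↦ CB
    C ↦ A
    D ↦ ACD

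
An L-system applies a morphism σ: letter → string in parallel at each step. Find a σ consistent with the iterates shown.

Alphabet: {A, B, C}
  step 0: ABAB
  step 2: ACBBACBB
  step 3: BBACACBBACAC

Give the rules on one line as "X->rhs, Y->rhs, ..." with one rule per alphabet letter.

A->B, B->AC, C->B

  step 2 ⇒ step 3: ACBBACBB ⇒ B·B·AC·AC·B·B·AC·AC
    A ↦ B
    B ↦ AC
    C ↦ B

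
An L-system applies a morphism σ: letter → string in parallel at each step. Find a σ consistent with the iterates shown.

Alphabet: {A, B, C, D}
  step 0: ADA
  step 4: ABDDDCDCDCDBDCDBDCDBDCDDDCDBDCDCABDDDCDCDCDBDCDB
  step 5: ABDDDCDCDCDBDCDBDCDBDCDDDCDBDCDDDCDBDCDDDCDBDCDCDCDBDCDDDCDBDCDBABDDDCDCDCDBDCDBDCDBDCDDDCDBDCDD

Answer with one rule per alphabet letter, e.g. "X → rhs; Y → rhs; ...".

A->AB, B->DD, C->DB, D->DC

  step 4 ⇒ step 5: ABDDDCDCDCDBDCDBDCDBDCDDDCDBDCDCABDDDCDCDCDBDCDB ⇒ AB·DD·DC·DC·DC·DB·DC·DB·DC·DB·DC·DD·DC·DB·DC·DD·DC·DB·DC·DD·DC·DB·DC·DC·DC·DB·DC·DD·DC·DB·DC·DB·AB·DD·DC·DC·DC·DB·DC·DB·DC·DB·DC·DD·DC·DB·DC·DD
    A ↦ AB
    B ↦ DD
    C ↦ DB
    D ↦ DC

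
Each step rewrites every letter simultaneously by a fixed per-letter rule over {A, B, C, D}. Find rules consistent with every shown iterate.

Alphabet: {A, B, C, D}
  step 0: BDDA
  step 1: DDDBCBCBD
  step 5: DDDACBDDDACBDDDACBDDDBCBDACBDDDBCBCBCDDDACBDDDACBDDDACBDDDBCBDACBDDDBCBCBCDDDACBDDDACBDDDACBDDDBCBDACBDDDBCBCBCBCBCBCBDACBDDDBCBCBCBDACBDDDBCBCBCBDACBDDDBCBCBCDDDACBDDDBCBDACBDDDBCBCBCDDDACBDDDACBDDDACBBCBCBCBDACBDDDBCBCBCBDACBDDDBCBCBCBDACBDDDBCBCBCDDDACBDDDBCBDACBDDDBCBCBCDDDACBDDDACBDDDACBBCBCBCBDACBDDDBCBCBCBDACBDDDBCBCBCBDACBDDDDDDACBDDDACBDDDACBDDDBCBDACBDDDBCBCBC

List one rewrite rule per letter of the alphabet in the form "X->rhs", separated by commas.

A->BD, B->DDD, C->ACB, D->BC

  step 0 ⇒ step 1: BDDA ⇒ DDD·BC·BC·BD
    A ↦ BD
    B ↦ DDD
    D ↦ BC
    C ↦ ACB  (constrained at step 1)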